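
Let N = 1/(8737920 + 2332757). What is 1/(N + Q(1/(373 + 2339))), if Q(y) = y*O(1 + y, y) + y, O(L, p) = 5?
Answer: 5003946004/11071129 ≈ 451.98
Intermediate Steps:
N = 1/11070677 ≈ 9.0329e-8
Q(y) = 6*y (Q(y) = y*5 + y = 5*y + y = 6*y)
1/(N + Q(1/(373 + 2339))) = 1/(1/11070677 + 6/(373 + 2339)) = 1/(1/11070677 + 6/2712) = 1/(1/11070677 + 6*(1/2712)) = 1/(1/11070677 + 1/452) = 1/(11071129/5003946004) = 5003946004/11071129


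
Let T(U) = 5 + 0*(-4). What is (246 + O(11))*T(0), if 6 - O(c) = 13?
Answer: 1195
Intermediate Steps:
O(c) = -7 (O(c) = 6 - 1*13 = 6 - 13 = -7)
T(U) = 5 (T(U) = 5 + 0 = 5)
(246 + O(11))*T(0) = (246 - 7)*5 = 239*5 = 1195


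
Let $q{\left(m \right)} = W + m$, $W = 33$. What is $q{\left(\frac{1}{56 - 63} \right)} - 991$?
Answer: $- \frac{6707}{7} \approx -958.14$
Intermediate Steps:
$q{\left(m \right)} = 33 + m$
$q{\left(\frac{1}{56 - 63} \right)} - 991 = \left(33 + \frac{1}{56 - 63}\right) - 991 = \left(33 + \frac{1}{-7}\right) - 991 = \left(33 - \frac{1}{7}\right) - 991 = \frac{230}{7} - 991 = - \frac{6707}{7}$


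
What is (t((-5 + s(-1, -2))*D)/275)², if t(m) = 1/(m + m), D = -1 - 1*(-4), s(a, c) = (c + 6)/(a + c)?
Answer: 1/109202500 ≈ 9.1573e-9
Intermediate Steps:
s(a, c) = (6 + c)/(a + c)
D = 3 (D = -1 + 4 = 3)
t(m) = 1/(2*m)
(t((-5 + s(-1, -2))*D)/275)² = ((1/(2*(((-5 + (6 - 2)/(-1 - 2))*3))))/275)² = ((1/(2*(((-5 + 4/(-3))*3))))*(1/275))² = ((1/(2*(((-5 - ⅓*4)*3))))*(1/275))² = ((1/(2*(((-5 - 4/3)*3))))*(1/275))² = ((1/(2*((-19/3*3))))*(1/275))² = (((½)/(-19))*(1/275))² = (((½)*(-1/19))*(1/275))² = (-1/38*1/275)² = (-1/10450)² = 1/109202500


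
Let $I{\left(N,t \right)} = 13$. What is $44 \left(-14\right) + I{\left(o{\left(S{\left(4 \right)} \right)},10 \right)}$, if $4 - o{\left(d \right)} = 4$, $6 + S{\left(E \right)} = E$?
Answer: $-603$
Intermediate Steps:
$S{\left(E \right)} = -6 + E$
$o{\left(d \right)} = 0$ ($o{\left(d \right)} = 4 - 4 = 0$)
$44 \left(-14\right) + I{\left(o{\left(S{\left(4 \right)} \right)},10 \right)} = 44 \left(-14\right) + 13 = -616 + 13 = -603$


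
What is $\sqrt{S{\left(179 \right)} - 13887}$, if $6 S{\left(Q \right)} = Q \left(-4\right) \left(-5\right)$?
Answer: $\frac{i \sqrt{119613}}{3} \approx 115.28 i$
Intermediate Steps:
$S{\left(Q \right)} = \frac{10 Q}{3}$ ($S{\left(Q \right)} = \frac{Q \left(-4\right) \left(-5\right)}{6} = \frac{- 4 Q \left(-5\right)}{6} = \frac{20 Q}{6} = \frac{10 Q}{3}$)
$\sqrt{S{\left(179 \right)} - 13887} = \sqrt{\frac{10}{3} \cdot 179 - 13887} = \sqrt{\frac{1790}{3} - 13887} = \sqrt{- \frac{39871}{3}} = \frac{i \sqrt{119613}}{3}$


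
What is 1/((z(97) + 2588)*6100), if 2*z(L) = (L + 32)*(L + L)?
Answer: 1/92116100 ≈ 1.0856e-8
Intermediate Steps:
z(L) = L*(32 + L) (z(L) = ((L + 32)*(L + L))/2 = ((32 + L)*(2*L))/2 = (2*L*(32 + L))/2 = L*(32 + L))
1/((z(97) + 2588)*6100) = 1/((97*(32 + 97) + 2588)*6100) = (1/6100)/(97*129 + 2588) = (1/6100)/(12513 + 2588) = (1/6100)/15101 = (1/15101)*(1/6100) = 1/92116100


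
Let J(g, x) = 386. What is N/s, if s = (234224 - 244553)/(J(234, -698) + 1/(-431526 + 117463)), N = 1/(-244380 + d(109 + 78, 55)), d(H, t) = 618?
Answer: 13469813/87861486631886 ≈ 1.5331e-7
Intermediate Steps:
N = -1/243762 (N = 1/(-244380 + 618) = 1/(-243762) = -1/243762 ≈ -4.1024e-6)
s = -1081318909/40409439 (s = (234224 - 244553)/(386 + 1/(-431526 + 117463)) = -10329/(386 + 1/(-314063)) = -10329/(386 - 1/314063) = -10329/121228317/314063 = -10329*314063/121228317 = -1081318909/40409439 ≈ -26.759)
N/s = -1/(243762*(-1081318909/40409439)) = -1/243762*(-40409439/1081318909) = 13469813/87861486631886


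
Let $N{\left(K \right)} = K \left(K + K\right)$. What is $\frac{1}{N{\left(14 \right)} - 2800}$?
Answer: $- \frac{1}{2408} \approx -0.00041528$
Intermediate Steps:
$N{\left(K \right)} = 2 K^{2}$ ($N{\left(K \right)} = K 2 K = 2 K^{2}$)
$\frac{1}{N{\left(14 \right)} - 2800} = \frac{1}{2 \cdot 14^{2} - 2800} = \frac{1}{2 \cdot 196 - 2800} = \frac{1}{392 - 2800} = \frac{1}{-2408} = - \frac{1}{2408}$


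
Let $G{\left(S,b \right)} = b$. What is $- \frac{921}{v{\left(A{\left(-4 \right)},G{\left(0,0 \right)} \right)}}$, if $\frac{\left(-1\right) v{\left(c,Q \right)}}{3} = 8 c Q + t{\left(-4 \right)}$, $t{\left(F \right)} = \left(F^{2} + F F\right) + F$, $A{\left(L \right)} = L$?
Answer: $\frac{307}{28} \approx 10.964$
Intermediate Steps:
$t{\left(F \right)} = F + 2 F^{2}$ ($t{\left(F \right)} = \left(F^{2} + F^{2}\right) + F = 2 F^{2} + F = F + 2 F^{2}$)
$v{\left(c,Q \right)} = -84 - 24 Q c$ ($v{\left(c,Q \right)} = - 3 \left(8 c Q - 4 \left(1 + 2 \left(-4\right)\right)\right) = - 3 \left(8 Q c - 4 \left(1 - 8\right)\right) = - 3 \left(8 Q c - -28\right) = - 3 \left(8 Q c + 28\right) = - 3 \left(28 + 8 Q c\right) = -84 - 24 Q c$)
$- \frac{921}{v{\left(A{\left(-4 \right)},G{\left(0,0 \right)} \right)}} = - \frac{921}{-84 - 0 \left(-4\right)} = - \frac{921}{-84 + 0} = - \frac{921}{-84} = \left(-921\right) \left(- \frac{1}{84}\right) = \frac{307}{28}$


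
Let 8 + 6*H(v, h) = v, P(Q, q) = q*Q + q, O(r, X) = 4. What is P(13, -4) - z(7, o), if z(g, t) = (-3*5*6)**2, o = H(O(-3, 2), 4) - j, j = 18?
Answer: -8156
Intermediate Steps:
P(Q, q) = q + Q*q (P(Q, q) = Q*q + q = q + Q*q)
H(v, h) = -4/3 + v/6
o = -56/3 (o = (-4/3 + (1/6)*4) - 1*18 = (-4/3 + 2/3) - 18 = -2/3 - 18 = -56/3 ≈ -18.667)
z(g, t) = 8100 (z(g, t) = (-15*6)**2 = (-90)**2 = 8100)
P(13, -4) - z(7, o) = -4*(1 + 13) - 1*8100 = -4*14 - 8100 = -56 - 8100 = -8156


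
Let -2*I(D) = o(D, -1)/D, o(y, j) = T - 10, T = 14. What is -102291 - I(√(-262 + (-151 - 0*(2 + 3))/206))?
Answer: -102291 - 2*I*√11149338/54123 ≈ -1.0229e+5 - 0.12339*I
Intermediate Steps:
o(y, j) = 4 (o(y, j) = 14 - 10 = 4)
I(D) = -2/D
-102291 - I(√(-262 + (-151 - 0*(2 + 3))/206)) = -102291 - (-2)/(√(-262 + (-151 - 0*(2 + 3))/206)) = -102291 - (-2)/(√(-262 + (-151 - 0*5)*(1/206))) = -102291 - (-2)/(√(-262 + (-151 - 1*0)*(1/206))) = -102291 - (-2)/(√(-262 + (-151 + 0)*(1/206))) = -102291 - (-2)/(√(-262 - 151*1/206)) = -102291 - (-2)/(√(-262 - 151/206)) = -102291 - (-2)/(√(-54123/206)) = -102291 - (-2)/(I*√11149338/206) = -102291 - (-2)*(-I*√11149338/54123) = -102291 - 2*I*√11149338/54123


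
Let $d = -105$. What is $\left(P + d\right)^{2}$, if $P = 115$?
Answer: $100$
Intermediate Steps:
$\left(P + d\right)^{2} = \left(115 - 105\right)^{2} = 10^{2} = 100$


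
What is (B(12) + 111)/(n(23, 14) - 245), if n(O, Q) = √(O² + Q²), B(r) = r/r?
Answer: -1372/2965 - 28*√29/2965 ≈ -0.51359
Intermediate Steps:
B(r) = 1
(B(12) + 111)/(n(23, 14) - 245) = (1 + 111)/(√(23² + 14²) - 245) = 112/(√(529 + 196) - 245) = 112/(√725 - 245) = 112/(5*√29 - 245) = 112/(-245 + 5*√29)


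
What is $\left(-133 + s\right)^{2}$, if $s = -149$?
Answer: $79524$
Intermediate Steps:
$\left(-133 + s\right)^{2} = \left(-133 - 149\right)^{2} = \left(-282\right)^{2} = 79524$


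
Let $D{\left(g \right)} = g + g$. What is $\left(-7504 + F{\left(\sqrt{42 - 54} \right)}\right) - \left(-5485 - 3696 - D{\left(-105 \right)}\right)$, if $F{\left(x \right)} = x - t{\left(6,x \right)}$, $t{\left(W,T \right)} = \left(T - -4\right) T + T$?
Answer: $1479 - 8 i \sqrt{3} \approx 1479.0 - 13.856 i$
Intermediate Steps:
$D{\left(g \right)} = 2 g$
$t{\left(W,T \right)} = T + T \left(4 + T\right)$ ($t{\left(W,T \right)} = \left(T + 4\right) T + T = \left(4 + T\right) T + T = T \left(4 + T\right) + T = T + T \left(4 + T\right)$)
$F{\left(x \right)} = x - x \left(5 + x\right)$
$\left(-7504 + F{\left(\sqrt{42 - 54} \right)}\right) - \left(-5485 - 3696 - D{\left(-105 \right)}\right) = \left(-7504 + \sqrt{42 - 54} \left(-4 - \sqrt{42 - 54}\right)\right) + \left(2 \left(-105\right) - \left(-5485 - 3696\right)\right) = \left(-7504 + \sqrt{-12} \left(-4 - \sqrt{-12}\right)\right) - -8971 = \left(-7504 + 2 i \sqrt{3} \left(-4 - 2 i \sqrt{3}\right)\right) - -8971 = \left(-7504 + 2 i \sqrt{3} \left(-4 - 2 i \sqrt{3}\right)\right) + \left(-210 + 9181\right) = \left(-7504 + 2 i \sqrt{3} \left(-4 - 2 i \sqrt{3}\right)\right) + 8971 = 1467 + 2 i \sqrt{3} \left(-4 - 2 i \sqrt{3}\right)$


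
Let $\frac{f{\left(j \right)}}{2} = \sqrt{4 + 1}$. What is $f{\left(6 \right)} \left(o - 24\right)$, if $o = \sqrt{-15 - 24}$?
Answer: $2 \sqrt{5} \left(-24 + i \sqrt{39}\right) \approx -107.33 + 27.928 i$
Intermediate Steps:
$f{\left(j \right)} = 2 \sqrt{5}$ ($f{\left(j \right)} = 2 \sqrt{4 + 1} = 2 \sqrt{5}$)
$o = i \sqrt{39}$ ($o = \sqrt{-39} = i \sqrt{39} \approx 6.245 i$)
$f{\left(6 \right)} \left(o - 24\right) = 2 \sqrt{5} \left(i \sqrt{39} - 24\right) = 2 \sqrt{5} \left(-24 + i \sqrt{39}\right)$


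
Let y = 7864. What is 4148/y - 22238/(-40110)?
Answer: 42656989/39428130 ≈ 1.0819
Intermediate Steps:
4148/y - 22238/(-40110) = 4148/7864 - 22238/(-40110) = 4148*(1/7864) - 22238*(-1/40110) = 1037/1966 + 11119/20055 = 42656989/39428130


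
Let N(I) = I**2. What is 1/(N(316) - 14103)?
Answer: 1/85753 ≈ 1.1661e-5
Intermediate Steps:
1/(N(316) - 14103) = 1/(316**2 - 14103) = 1/(99856 - 14103) = 1/85753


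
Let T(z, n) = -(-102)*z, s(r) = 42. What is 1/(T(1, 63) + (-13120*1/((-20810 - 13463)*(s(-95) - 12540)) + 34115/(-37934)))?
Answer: 8124399775518/821382051260441 ≈ 0.0098911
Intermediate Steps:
T(z, n) = 102*z
1/(T(1, 63) + (-13120*1/((-20810 - 13463)*(s(-95) - 12540)) + 34115/(-37934))) = 1/(102*1 + (-13120*1/((-20810 - 13463)*(42 - 12540)) + 34115/(-37934))) = 1/(102 + (-13120/((-12498*(-34273))) + 34115*(-1/37934))) = 1/(102 + (-13120/428343954 - 34115/37934)) = 1/(102 + (-13120*1/428343954 - 34115/37934)) = 1/(102 + (-6560/214171977 - 34115/37934)) = 1/(102 - 7306725842395/8124399775518) = 1/(821382051260441/8124399775518) = 8124399775518/821382051260441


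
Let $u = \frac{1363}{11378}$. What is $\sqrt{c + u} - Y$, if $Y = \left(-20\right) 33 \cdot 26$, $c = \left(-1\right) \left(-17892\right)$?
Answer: $17160 + \frac{\sqrt{2316293860742}}{11378} \approx 17294.0$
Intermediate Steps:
$c = 17892$
$u = \frac{1363}{11378}$ ($u = 1363 \cdot \frac{1}{11378} = \frac{1363}{11378} \approx 0.11979$)
$Y = -17160$ ($Y = \left(-660\right) 26 = -17160$)
$\sqrt{c + u} - Y = \sqrt{17892 + \frac{1363}{11378}} - -17160 = \sqrt{\frac{203576539}{11378}} + 17160 = \frac{\sqrt{2316293860742}}{11378} + 17160 = 17160 + \frac{\sqrt{2316293860742}}{11378}$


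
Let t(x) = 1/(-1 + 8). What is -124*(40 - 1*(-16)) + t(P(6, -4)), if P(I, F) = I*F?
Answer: -48607/7 ≈ -6943.9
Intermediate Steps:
P(I, F) = F*I
t(x) = ⅐ (t(x) = 1/7 = ⅐)
-124*(40 - 1*(-16)) + t(P(6, -4)) = -124*(40 - 1*(-16)) + ⅐ = -124*(40 + 16) + ⅐ = -124*56 + ⅐ = -6944 + ⅐ = -48607/7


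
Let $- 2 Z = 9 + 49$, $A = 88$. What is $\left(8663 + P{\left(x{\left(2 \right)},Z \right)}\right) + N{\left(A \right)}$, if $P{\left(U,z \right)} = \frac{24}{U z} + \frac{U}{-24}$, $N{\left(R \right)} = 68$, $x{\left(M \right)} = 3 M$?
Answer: $\frac{1012751}{116} \approx 8730.6$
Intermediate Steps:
$Z = -29$ ($Z = - \frac{9 + 49}{2} = \left(- \frac{1}{2}\right) 58 = -29$)
$P{\left(U,z \right)} = - \frac{U}{24} + \frac{24}{U z}$ ($P{\left(U,z \right)} = 24 \frac{1}{U z} + U \left(- \frac{1}{24}\right) = \frac{24}{U z} - \frac{U}{24} = - \frac{U}{24} + \frac{24}{U z}$)
$\left(8663 + P{\left(x{\left(2 \right)},Z \right)}\right) + N{\left(A \right)} = \left(8663 - \left(- \frac{24}{3 \cdot 2 \left(-29\right)} + \frac{1}{24} \cdot 3 \cdot 2\right)\right) + 68 = \left(8663 - \left(\frac{1}{4} - 24 \cdot \frac{1}{6} \left(- \frac{1}{29}\right)\right)\right) + 68 = \left(8663 - \left(\frac{1}{4} - - \frac{4}{29}\right)\right) + 68 = \left(8663 - \frac{45}{116}\right) + 68 = \frac{1004863}{116} + 68 = \frac{1012751}{116}$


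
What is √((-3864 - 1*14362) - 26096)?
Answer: I*√44322 ≈ 210.53*I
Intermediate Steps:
√((-3864 - 1*14362) - 26096) = √((-3864 - 14362) - 26096) = √(-18226 - 26096) = √(-44322) = I*√44322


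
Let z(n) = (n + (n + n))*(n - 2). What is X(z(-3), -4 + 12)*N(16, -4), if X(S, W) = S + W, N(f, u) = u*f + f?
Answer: -2544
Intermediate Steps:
N(f, u) = f + f*u (N(f, u) = f*u + f = f + f*u)
z(n) = 3*n*(-2 + n) (z(n) = (n + 2*n)*(-2 + n) = (3*n)*(-2 + n) = 3*n*(-2 + n))
X(z(-3), -4 + 12)*N(16, -4) = (3*(-3)*(-2 - 3) + (-4 + 12))*(16*(1 - 4)) = (3*(-3)*(-5) + 8)*(16*(-3)) = (45 + 8)*(-48) = 53*(-48) = -2544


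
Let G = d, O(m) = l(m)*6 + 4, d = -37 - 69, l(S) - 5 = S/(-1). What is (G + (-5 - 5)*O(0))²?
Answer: 198916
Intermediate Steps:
l(S) = 5 - S (l(S) = 5 + S/(-1) = 5 + S*(-1) = 5 - S)
d = -106
O(m) = 34 - 6*m (O(m) = (5 - m)*6 + 4 = (30 - 6*m) + 4 = 34 - 6*m)
G = -106
(G + (-5 - 5)*O(0))² = (-106 + (-5 - 5)*(34 - 6*0))² = (-106 - 10*(34 + 0))² = (-106 - 10*34)² = (-106 - 340)² = (-446)² = 198916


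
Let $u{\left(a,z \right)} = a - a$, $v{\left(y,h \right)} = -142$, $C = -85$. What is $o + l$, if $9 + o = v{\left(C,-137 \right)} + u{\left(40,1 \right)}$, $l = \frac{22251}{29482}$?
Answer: $- \frac{4429531}{29482} \approx -150.25$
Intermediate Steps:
$u{\left(a,z \right)} = 0$
$l = \frac{22251}{29482}$ ($l = 22251 \cdot \frac{1}{29482} = \frac{22251}{29482} \approx 0.75473$)
$o = -151$ ($o = -9 + \left(-142 + 0\right) = -9 - 142 = -151$)
$o + l = -151 + \frac{22251}{29482} = - \frac{4429531}{29482}$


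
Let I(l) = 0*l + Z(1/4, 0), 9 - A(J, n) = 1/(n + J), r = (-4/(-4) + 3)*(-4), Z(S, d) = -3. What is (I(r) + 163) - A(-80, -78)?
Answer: 23857/158 ≈ 150.99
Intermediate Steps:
r = -16 (r = (-4*(-1/4) + 3)*(-4) = (1 + 3)*(-4) = 4*(-4) = -16)
A(J, n) = 9 - 1/(J + n) (A(J, n) = 9 - 1/(n + J) = 9 - 1/(J + n))
I(l) = -3 (I(l) = 0*l - 3 = 0 - 3 = -3)
(I(r) + 163) - A(-80, -78) = (-3 + 163) - (-1 + 9*(-80) + 9*(-78))/(-80 - 78) = 160 - (-1 - 720 - 702)/(-158) = 160 - (-1)*(-1423)/158 = 160 - 1*1423/158 = 160 - 1423/158 = 23857/158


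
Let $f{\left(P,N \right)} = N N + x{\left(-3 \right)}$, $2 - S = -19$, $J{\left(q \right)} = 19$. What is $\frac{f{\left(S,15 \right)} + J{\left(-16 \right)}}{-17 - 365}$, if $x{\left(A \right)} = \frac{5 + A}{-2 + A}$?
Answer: $- \frac{609}{955} \approx -0.6377$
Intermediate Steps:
$S = 21$ ($S = 2 - -19 = 2 + 19 = 21$)
$x{\left(A \right)} = \frac{5 + A}{-2 + A}$
$f{\left(P,N \right)} = - \frac{2}{5} + N^{2}$ ($f{\left(P,N \right)} = N N + \frac{5 - 3}{-2 - 3} = N^{2} + \frac{1}{-5} \cdot 2 = N^{2} - \frac{2}{5} = - \frac{2}{5} + N^{2}$)
$\frac{f{\left(S,15 \right)} + J{\left(-16 \right)}}{-17 - 365} = \frac{\left(- \frac{2}{5} + 15^{2}\right) + 19}{-17 - 365} = \frac{\left(- \frac{2}{5} + 225\right) + 19}{-382} = \left(\frac{1123}{5} + 19\right) \left(- \frac{1}{382}\right) = \frac{1218}{5} \left(- \frac{1}{382}\right) = - \frac{609}{955}$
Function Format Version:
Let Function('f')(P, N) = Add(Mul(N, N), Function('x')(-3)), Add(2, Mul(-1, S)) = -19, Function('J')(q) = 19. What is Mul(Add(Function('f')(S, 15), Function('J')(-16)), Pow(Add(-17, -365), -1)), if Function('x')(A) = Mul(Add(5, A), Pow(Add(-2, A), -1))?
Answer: Rational(-609, 955) ≈ -0.63770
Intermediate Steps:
S = 21 (S = Add(2, Mul(-1, -19)) = Add(2, 19) = 21)
Function('x')(A) = Mul(Pow(Add(-2, A), -1), Add(5, A))
Function('f')(P, N) = Add(Rational(-2, 5), Pow(N, 2)) (Function('f')(P, N) = Add(Mul(N, N), Mul(Pow(Add(-2, -3), -1), Add(5, -3))) = Add(Pow(N, 2), Mul(Pow(-5, -1), 2)) = Add(Pow(N, 2), Mul(Rational(-1, 5), 2)) = Add(Pow(N, 2), Rational(-2, 5)) = Add(Rational(-2, 5), Pow(N, 2)))
Mul(Add(Function('f')(S, 15), Function('J')(-16)), Pow(Add(-17, -365), -1)) = Mul(Add(Add(Rational(-2, 5), Pow(15, 2)), 19), Pow(Add(-17, -365), -1)) = Mul(Add(Add(Rational(-2, 5), 225), 19), Pow(-382, -1)) = Mul(Add(Rational(1123, 5), 19), Rational(-1, 382)) = Mul(Rational(1218, 5), Rational(-1, 382)) = Rational(-609, 955)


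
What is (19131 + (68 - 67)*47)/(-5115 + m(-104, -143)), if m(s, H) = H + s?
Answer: -9589/2681 ≈ -3.5766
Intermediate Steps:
(19131 + (68 - 67)*47)/(-5115 + m(-104, -143)) = (19131 + (68 - 67)*47)/(-5115 + (-143 - 104)) = (19131 + 1*47)/(-5115 - 247) = (19131 + 47)/(-5362) = 19178*(-1/5362) = -9589/2681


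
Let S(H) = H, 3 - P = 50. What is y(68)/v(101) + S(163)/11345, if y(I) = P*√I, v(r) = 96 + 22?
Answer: 163/11345 - 47*√17/59 ≈ -3.2701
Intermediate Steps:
P = -47 (P = 3 - 1*50 = 3 - 50 = -47)
v(r) = 118
y(I) = -47*√I
y(68)/v(101) + S(163)/11345 = -94*√17/118 + 163/11345 = -94*√17*(1/118) + 163*(1/11345) = -94*√17*(1/118) + 163/11345 = -47*√17/59 + 163/11345 = 163/11345 - 47*√17/59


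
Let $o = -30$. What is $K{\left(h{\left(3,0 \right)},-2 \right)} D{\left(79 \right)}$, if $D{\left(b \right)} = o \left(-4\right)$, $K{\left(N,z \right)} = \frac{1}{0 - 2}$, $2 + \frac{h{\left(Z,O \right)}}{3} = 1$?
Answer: $-60$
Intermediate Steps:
$h{\left(Z,O \right)} = -3$ ($h{\left(Z,O \right)} = -6 + 3 \cdot 1 = -6 + 3 = -3$)
$K{\left(N,z \right)} = - \frac{1}{2}$ ($K{\left(N,z \right)} = \frac{1}{-2} = - \frac{1}{2}$)
$D{\left(b \right)} = 120$ ($D{\left(b \right)} = \left(-30\right) \left(-4\right) = 120$)
$K{\left(h{\left(3,0 \right)},-2 \right)} D{\left(79 \right)} = \left(- \frac{1}{2}\right) 120 = -60$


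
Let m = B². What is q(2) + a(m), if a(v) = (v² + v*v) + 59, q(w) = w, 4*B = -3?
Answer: 7889/128 ≈ 61.633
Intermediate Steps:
B = -¾ (B = (¼)*(-3) = -¾ ≈ -0.75000)
m = 9/16 (m = (-¾)² = 9/16 ≈ 0.56250)
a(v) = 59 + 2*v² (a(v) = (v² + v²) + 59 = 2*v² + 59 = 59 + 2*v²)
q(2) + a(m) = 2 + (59 + 2*(9/16)²) = 2 + (59 + 2*(81/256)) = 2 + (59 + 81/128) = 2 + 7633/128 = 7889/128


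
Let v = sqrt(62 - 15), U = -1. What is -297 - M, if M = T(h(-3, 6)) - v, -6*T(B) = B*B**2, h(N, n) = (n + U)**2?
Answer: 13843/6 + sqrt(47) ≈ 2314.0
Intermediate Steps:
h(N, n) = (-1 + n)**2 (h(N, n) = (n - 1)**2 = (-1 + n)**2)
v = sqrt(47) ≈ 6.8557
T(B) = -B**3/6 (T(B) = -B*B**2/6 = -B**3/6)
M = -15625/6 - sqrt(47) (M = -(-1 + 6)**6/6 - sqrt(47) = -(5**2)**3/6 - sqrt(47) = -1/6*25**3 - sqrt(47) = -1/6*15625 - sqrt(47) = -15625/6 - sqrt(47) ≈ -2611.0)
-297 - M = -297 - (-15625/6 - sqrt(47)) = -297 + (15625/6 + sqrt(47)) = 13843/6 + sqrt(47)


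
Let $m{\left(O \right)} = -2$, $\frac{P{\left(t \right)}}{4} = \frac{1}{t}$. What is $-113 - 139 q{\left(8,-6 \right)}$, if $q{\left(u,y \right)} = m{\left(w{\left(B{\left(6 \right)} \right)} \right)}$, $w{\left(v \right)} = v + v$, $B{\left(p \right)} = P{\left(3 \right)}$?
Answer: $165$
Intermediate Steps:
$P{\left(t \right)} = \frac{4}{t}$
$B{\left(p \right)} = \frac{4}{3}$
$w{\left(v \right)} = 2 v$
$q{\left(u,y \right)} = -2$
$-113 - 139 q{\left(8,-6 \right)} = -113 - -278 = -113 + 278 = 165$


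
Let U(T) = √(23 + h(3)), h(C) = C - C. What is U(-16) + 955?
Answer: 955 + √23 ≈ 959.80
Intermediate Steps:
h(C) = 0
U(T) = √23 (U(T) = √(23 + 0) = √23)
U(-16) + 955 = √23 + 955 = 955 + √23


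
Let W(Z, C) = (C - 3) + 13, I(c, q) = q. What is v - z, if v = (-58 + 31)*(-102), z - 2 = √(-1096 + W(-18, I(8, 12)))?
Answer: 2752 - I*√1074 ≈ 2752.0 - 32.772*I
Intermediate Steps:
W(Z, C) = 10 + C (W(Z, C) = (-3 + C) + 13 = 10 + C)
z = 2 + I*√1074 (z = 2 + √(-1096 + (10 + 12)) = 2 + √(-1096 + 22) = 2 + √(-1074) = 2 + I*√1074 ≈ 2.0 + 32.772*I)
v = 2754 (v = -27*(-102) = 2754)
v - z = 2754 - (2 + I*√1074) = 2754 + (-2 - I*√1074) = 2752 - I*√1074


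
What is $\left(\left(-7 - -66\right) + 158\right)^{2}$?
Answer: $47089$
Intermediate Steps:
$\left(\left(-7 - -66\right) + 158\right)^{2} = \left(\left(-7 + 66\right) + 158\right)^{2} = \left(59 + 158\right)^{2} = 217^{2} = 47089$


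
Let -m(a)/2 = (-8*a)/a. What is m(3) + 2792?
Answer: 2808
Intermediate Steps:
m(a) = 16 (m(a) = -2*(-8*a)/a = -2*(-8) = 16)
m(3) + 2792 = 16 + 2792 = 2808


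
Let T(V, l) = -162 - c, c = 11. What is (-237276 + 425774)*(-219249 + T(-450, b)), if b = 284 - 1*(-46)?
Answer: -41360608156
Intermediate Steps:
b = 330 (b = 284 + 46 = 330)
T(V, l) = -173 (T(V, l) = -162 - 1*11 = -162 - 11 = -173)
(-237276 + 425774)*(-219249 + T(-450, b)) = (-237276 + 425774)*(-219249 - 173) = 188498*(-219422) = -41360608156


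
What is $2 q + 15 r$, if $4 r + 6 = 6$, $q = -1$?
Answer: $-2$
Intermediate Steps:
$r = 0$ ($r = - \frac{3}{2} + \frac{1}{4} \cdot 6 = - \frac{3}{2} + \frac{3}{2} = 0$)
$2 q + 15 r = 2 \left(-1\right) + 15 \cdot 0 = -2 + 0 = -2$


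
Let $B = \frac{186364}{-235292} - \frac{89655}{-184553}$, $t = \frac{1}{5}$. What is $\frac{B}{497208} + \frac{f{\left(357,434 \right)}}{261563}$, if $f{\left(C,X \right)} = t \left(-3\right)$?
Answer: $- \frac{10270573760035513}{3529577363759226650940} \approx -2.9099 \cdot 10^{-6}$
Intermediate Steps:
$t = \frac{1}{5} \approx 0.2$
$B = - \frac{3324732758}{10855961119}$ ($B = 186364 \left(- \frac{1}{235292}\right) - - \frac{89655}{184553} = - \frac{46591}{58823} + \frac{89655}{184553} = - \frac{3324732758}{10855961119} \approx -0.30626$)
$f{\left(C,X \right)} = - \frac{3}{5}$ ($f{\left(C,X \right)} = \frac{1}{5} \left(-3\right) = - \frac{3}{5}$)
$\frac{B}{497208} + \frac{f{\left(357,434 \right)}}{261563} = - \frac{3324732758}{10855961119 \cdot 497208} - \frac{3}{5 \cdot 261563} = \left(- \frac{3324732758}{10855961119}\right) \frac{1}{497208} - \frac{3}{1307815} = - \frac{1662366379}{2698835358027876} - \frac{3}{1307815} = - \frac{10270573760035513}{3529577363759226650940}$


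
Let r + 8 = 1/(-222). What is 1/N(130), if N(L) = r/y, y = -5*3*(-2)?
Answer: -6660/1777 ≈ -3.7479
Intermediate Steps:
y = 30 (y = -15*(-2) = 30)
r = -1777/222 (r = -8 + 1/(-222) = -8 - 1/222 = -1777/222 ≈ -8.0045)
N(L) = -1777/6660 (N(L) = -1777/222/30 = -1777/222*1/30 = -1777/6660)
1/N(130) = 1/(-1777/6660) = -6660/1777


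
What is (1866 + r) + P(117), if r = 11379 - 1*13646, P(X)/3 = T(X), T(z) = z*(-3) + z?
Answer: -1103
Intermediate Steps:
T(z) = -2*z (T(z) = -3*z + z = -2*z)
P(X) = -6*X (P(X) = 3*(-2*X) = -6*X)
r = -2267 (r = 11379 - 13646 = -2267)
(1866 + r) + P(117) = (1866 - 2267) - 6*117 = -401 - 702 = -1103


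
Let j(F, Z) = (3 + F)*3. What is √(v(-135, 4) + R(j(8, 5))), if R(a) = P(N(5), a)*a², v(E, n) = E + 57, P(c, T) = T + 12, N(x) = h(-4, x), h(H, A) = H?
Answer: √48927 ≈ 221.19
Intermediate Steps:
N(x) = -4
P(c, T) = 12 + T
j(F, Z) = 9 + 3*F
v(E, n) = 57 + E
R(a) = a²*(12 + a) (R(a) = (12 + a)*a² = a²*(12 + a))
√(v(-135, 4) + R(j(8, 5))) = √((57 - 135) + (9 + 3*8)²*(12 + (9 + 3*8))) = √(-78 + (9 + 24)²*(12 + (9 + 24))) = √(-78 + 33²*(12 + 33)) = √(-78 + 1089*45) = √(-78 + 49005) = √48927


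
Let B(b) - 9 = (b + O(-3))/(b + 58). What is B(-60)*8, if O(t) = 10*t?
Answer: 432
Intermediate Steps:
B(b) = 9 + (-30 + b)/(58 + b) (B(b) = 9 + (b + 10*(-3))/(b + 58) = 9 + (b - 30)/(58 + b) = 9 + (-30 + b)/(58 + b))
B(-60)*8 = (2*(246 + 5*(-60))/(58 - 60))*8 = (2*(246 - 300)/(-2))*8 = (2*(-1/2)*(-54))*8 = 54*8 = 432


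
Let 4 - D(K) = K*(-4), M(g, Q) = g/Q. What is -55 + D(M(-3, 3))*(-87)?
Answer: -55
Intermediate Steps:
D(K) = 4 + 4*K (D(K) = 4 - K*(-4) = 4 - (-4)*K = 4 + 4*K)
-55 + D(M(-3, 3))*(-87) = -55 + (4 + 4*(-3/3))*(-87) = -55 + (4 + 4*(-3*1/3))*(-87) = -55 + (4 + 4*(-1))*(-87) = -55 + (4 - 4)*(-87) = -55 + 0*(-87) = -55 + 0 = -55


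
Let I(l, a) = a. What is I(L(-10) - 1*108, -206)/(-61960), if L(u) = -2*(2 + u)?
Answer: 103/30980 ≈ 0.0033247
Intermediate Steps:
L(u) = -4 - 2*u
I(L(-10) - 1*108, -206)/(-61960) = -206/(-61960) = -206*(-1/61960) = 103/30980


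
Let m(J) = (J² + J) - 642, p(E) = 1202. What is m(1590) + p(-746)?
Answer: 2530250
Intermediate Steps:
m(J) = -642 + J + J² (m(J) = (J + J²) - 642 = -642 + J + J²)
m(1590) + p(-746) = (-642 + 1590 + 1590²) + 1202 = (-642 + 1590 + 2528100) + 1202 = 2529048 + 1202 = 2530250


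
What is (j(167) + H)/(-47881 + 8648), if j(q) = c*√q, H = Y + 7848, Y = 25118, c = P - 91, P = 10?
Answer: -32966/39233 + 81*√167/39233 ≈ -0.81358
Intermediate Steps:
c = -81 (c = 10 - 91 = -81)
H = 32966 (H = 25118 + 7848 = 32966)
j(q) = -81*√q
(j(167) + H)/(-47881 + 8648) = (-81*√167 + 32966)/(-47881 + 8648) = (32966 - 81*√167)/(-39233) = (32966 - 81*√167)*(-1/39233) = -32966/39233 + 81*√167/39233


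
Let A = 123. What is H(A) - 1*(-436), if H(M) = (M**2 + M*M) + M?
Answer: 30817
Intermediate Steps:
H(M) = M + 2*M**2 (H(M) = (M**2 + M**2) + M = 2*M**2 + M = M + 2*M**2)
H(A) - 1*(-436) = 123*(1 + 2*123) - 1*(-436) = 123*(1 + 246) + 436 = 123*247 + 436 = 30381 + 436 = 30817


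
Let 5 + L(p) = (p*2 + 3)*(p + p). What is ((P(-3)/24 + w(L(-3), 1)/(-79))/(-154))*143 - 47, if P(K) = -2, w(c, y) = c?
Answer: -620729/13272 ≈ -46.770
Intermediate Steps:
L(p) = -5 + 2*p*(3 + 2*p) (L(p) = -5 + (p*2 + 3)*(p + p) = -5 + (2*p + 3)*(2*p) = -5 + (3 + 2*p)*(2*p) = -5 + 2*p*(3 + 2*p))
((P(-3)/24 + w(L(-3), 1)/(-79))/(-154))*143 - 47 = ((-2/24 + (-5 + 4*(-3)² + 6*(-3))/(-79))/(-154))*143 - 47 = ((-2*1/24 + (-5 + 4*9 - 18)*(-1/79))*(-1/154))*143 - 47 = ((-1/12 + (-5 + 36 - 18)*(-1/79))*(-1/154))*143 - 47 = ((-1/12 + 13*(-1/79))*(-1/154))*143 - 47 = ((-1/12 - 13/79)*(-1/154))*143 - 47 = -235/948*(-1/154)*143 - 47 = (235/145992)*143 - 47 = 3055/13272 - 47 = -620729/13272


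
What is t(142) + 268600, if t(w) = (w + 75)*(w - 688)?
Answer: 150118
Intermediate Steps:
t(w) = (-688 + w)*(75 + w) (t(w) = (75 + w)*(-688 + w) = (-688 + w)*(75 + w))
t(142) + 268600 = (-51600 + 142**2 - 613*142) + 268600 = (-51600 + 20164 - 87046) + 268600 = -118482 + 268600 = 150118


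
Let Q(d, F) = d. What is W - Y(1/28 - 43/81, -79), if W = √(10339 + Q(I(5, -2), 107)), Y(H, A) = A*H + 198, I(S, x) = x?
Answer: -537781/2268 + √10337 ≈ -135.45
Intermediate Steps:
Y(H, A) = 198 + A*H
W = √10337 (W = √(10339 - 2) = √10337 ≈ 101.67)
W - Y(1/28 - 43/81, -79) = √10337 - (198 - 79*(1/28 - 43/81)) = √10337 - (198 - 79*(-1123/2268)) = √10337 - (198 + 88717/2268) = √10337 - 1*537781/2268 = √10337 - 537781/2268 = -537781/2268 + √10337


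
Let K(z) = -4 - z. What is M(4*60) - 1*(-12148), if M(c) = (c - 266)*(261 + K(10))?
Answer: 5726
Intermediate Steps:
M(c) = -65702 + 247*c (M(c) = (c - 266)*(261 + (-4 - 1*10)) = (-266 + c)*(261 + (-4 - 10)) = (-266 + c)*(261 - 14) = (-266 + c)*247 = -65702 + 247*c)
M(4*60) - 1*(-12148) = (-65702 + 247*(4*60)) - 1*(-12148) = (-65702 + 247*240) + 12148 = (-65702 + 59280) + 12148 = -6422 + 12148 = 5726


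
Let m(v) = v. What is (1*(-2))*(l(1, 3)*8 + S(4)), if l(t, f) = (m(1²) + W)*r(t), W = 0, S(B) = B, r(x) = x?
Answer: -24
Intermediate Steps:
l(t, f) = t (l(t, f) = (1² + 0)*t = (1 + 0)*t = 1*t = t)
(1*(-2))*(l(1, 3)*8 + S(4)) = (1*(-2))*(1*8 + 4) = -2*(8 + 4) = -2*12 = -24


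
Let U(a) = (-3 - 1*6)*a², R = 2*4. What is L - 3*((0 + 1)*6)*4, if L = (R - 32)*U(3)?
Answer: 1872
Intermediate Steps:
R = 8
U(a) = -9*a² (U(a) = (-3 - 6)*a² = -9*a²)
L = 1944 (L = (8 - 32)*(-9*3²) = -(-216)*9 = -24*(-81) = 1944)
L - 3*((0 + 1)*6)*4 = 1944 - 3*((0 + 1)*6)*4 = 1944 - 3*(1*6)*4 = 1944 - 3*6*4 = 1944 - 18*4 = 1944 - 1*72 = 1944 - 72 = 1872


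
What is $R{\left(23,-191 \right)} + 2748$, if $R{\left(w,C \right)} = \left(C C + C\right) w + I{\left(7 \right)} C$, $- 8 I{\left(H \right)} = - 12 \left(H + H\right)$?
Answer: $833407$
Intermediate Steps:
$I{\left(H \right)} = 3 H$ ($I{\left(H \right)} = - \frac{\left(-12\right) \left(H + H\right)}{8} = - \frac{\left(-12\right) 2 H}{8} = - \frac{\left(-24\right) H}{8} = 3 H$)
$R{\left(w,C \right)} = 21 C + w \left(C + C^{2}\right)$ ($R{\left(w,C \right)} = \left(C C + C\right) w + 3 \cdot 7 C = \left(C^{2} + C\right) w + 21 C = \left(C + C^{2}\right) w + 21 C = w \left(C + C^{2}\right) + 21 C = 21 C + w \left(C + C^{2}\right)$)
$R{\left(23,-191 \right)} + 2748 = - 191 \left(21 + 23 - 4393\right) + 2748 = \left(-191\right) \left(-4349\right) + 2748 = 830659 + 2748 = 833407$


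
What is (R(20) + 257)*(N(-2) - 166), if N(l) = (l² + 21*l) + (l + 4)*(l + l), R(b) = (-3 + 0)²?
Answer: -56392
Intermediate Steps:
R(b) = 9 (R(b) = (-3)² = 9)
N(l) = l² + 21*l + 2*l*(4 + l) (N(l) = (l² + 21*l) + (4 + l)*(2*l) = (l² + 21*l) + 2*l*(4 + l) = l² + 21*l + 2*l*(4 + l))
(R(20) + 257)*(N(-2) - 166) = (9 + 257)*(-2*(29 + 3*(-2)) - 166) = 266*(-2*(29 - 6) - 166) = 266*(-2*23 - 166) = 266*(-46 - 166) = 266*(-212) = -56392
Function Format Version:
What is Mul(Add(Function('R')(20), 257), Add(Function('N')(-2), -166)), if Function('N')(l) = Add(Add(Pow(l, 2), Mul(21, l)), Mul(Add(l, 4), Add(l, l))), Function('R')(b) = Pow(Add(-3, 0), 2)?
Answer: -56392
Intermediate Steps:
Function('R')(b) = 9 (Function('R')(b) = Pow(-3, 2) = 9)
Function('N')(l) = Add(Pow(l, 2), Mul(21, l), Mul(2, l, Add(4, l))) (Function('N')(l) = Add(Add(Pow(l, 2), Mul(21, l)), Mul(Add(4, l), Mul(2, l))) = Add(Add(Pow(l, 2), Mul(21, l)), Mul(2, l, Add(4, l))) = Add(Pow(l, 2), Mul(21, l), Mul(2, l, Add(4, l))))
Mul(Add(Function('R')(20), 257), Add(Function('N')(-2), -166)) = Mul(Add(9, 257), Add(Mul(-2, Add(29, Mul(3, -2))), -166)) = Mul(266, Add(Mul(-2, Add(29, -6)), -166)) = Mul(266, Add(Mul(-2, 23), -166)) = Mul(266, Add(-46, -166)) = Mul(266, -212) = -56392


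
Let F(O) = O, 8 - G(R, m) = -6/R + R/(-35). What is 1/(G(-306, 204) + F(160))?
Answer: 1785/284239 ≈ 0.0062799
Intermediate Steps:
G(R, m) = 8 + 6/R + R/35 (G(R, m) = 8 - (-6/R + R/(-35)) = 8 - (-6/R + R*(-1/35)) = 8 - (-6/R - R/35) = 8 + (6/R + R/35) = 8 + 6/R + R/35)
1/(G(-306, 204) + F(160)) = 1/((8 + 6/(-306) + (1/35)*(-306)) + 160) = 1/((8 + 6*(-1/306) - 306/35) + 160) = 1/((8 - 1/51 - 306/35) + 160) = 1/(-1361/1785 + 160) = 1/(284239/1785) = 1785/284239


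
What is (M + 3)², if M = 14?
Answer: 289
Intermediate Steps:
(M + 3)² = (14 + 3)² = 17² = 289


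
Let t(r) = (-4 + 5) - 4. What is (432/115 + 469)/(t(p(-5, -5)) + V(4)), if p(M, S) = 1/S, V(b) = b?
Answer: 54367/115 ≈ 472.76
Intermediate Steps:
t(r) = -3 (t(r) = 1 - 4 = -3)
(432/115 + 469)/(t(p(-5, -5)) + V(4)) = (432/115 + 469)/(-3 + 4) = (432*(1/115) + 469)/1 = (432/115 + 469)*1 = (54367/115)*1 = 54367/115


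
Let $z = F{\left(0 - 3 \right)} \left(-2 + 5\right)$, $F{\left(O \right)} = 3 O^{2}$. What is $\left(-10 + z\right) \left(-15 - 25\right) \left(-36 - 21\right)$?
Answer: $161880$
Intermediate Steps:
$z = 81$ ($z = 3 \left(0 - 3\right)^{2} \left(-2 + 5\right) = 3 \left(-3\right)^{2} \cdot 3 = 3 \cdot 9 \cdot 3 = 27 \cdot 3 = 81$)
$\left(-10 + z\right) \left(-15 - 25\right) \left(-36 - 21\right) = \left(-10 + 81\right) \left(-15 - 25\right) \left(-36 - 21\right) = 71 \left(-40\right) \left(-57\right) = \left(-2840\right) \left(-57\right) = 161880$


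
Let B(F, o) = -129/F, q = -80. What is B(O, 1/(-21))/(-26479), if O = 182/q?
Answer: -5160/2409589 ≈ -0.0021414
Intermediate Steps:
O = -91/40 (O = 182/(-80) = 182*(-1/80) = -91/40 ≈ -2.2750)
B(O, 1/(-21))/(-26479) = -129/(-91/40)/(-26479) = -129*(-40/91)*(-1/26479) = (5160/91)*(-1/26479) = -5160/2409589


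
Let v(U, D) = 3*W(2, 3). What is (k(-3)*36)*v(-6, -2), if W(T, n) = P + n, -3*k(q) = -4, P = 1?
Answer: 576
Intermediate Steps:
k(q) = 4/3 (k(q) = -1/3*(-4) = 4/3)
W(T, n) = 1 + n
v(U, D) = 12 (v(U, D) = 3*(1 + 3) = 3*4 = 12)
(k(-3)*36)*v(-6, -2) = ((4/3)*36)*12 = 48*12 = 576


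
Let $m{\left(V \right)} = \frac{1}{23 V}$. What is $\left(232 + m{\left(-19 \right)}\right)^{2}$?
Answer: $\frac{10278512689}{190969} \approx 53823.0$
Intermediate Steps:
$m{\left(V \right)} = \frac{1}{23 V}$
$\left(232 + m{\left(-19 \right)}\right)^{2} = \left(232 + \frac{1}{23 \left(-19\right)}\right)^{2} = \left(232 + \frac{1}{23} \left(- \frac{1}{19}\right)\right)^{2} = \left(232 - \frac{1}{437}\right)^{2} = \left(\frac{101383}{437}\right)^{2} = \frac{10278512689}{190969}$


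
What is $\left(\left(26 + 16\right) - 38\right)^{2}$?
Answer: $16$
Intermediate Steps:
$\left(\left(26 + 16\right) - 38\right)^{2} = \left(42 - 38\right)^{2} = 4^{2} = 16$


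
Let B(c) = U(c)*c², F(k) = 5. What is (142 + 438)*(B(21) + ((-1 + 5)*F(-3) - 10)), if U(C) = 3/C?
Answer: 42340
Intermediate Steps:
B(c) = 3*c (B(c) = (3/c)*c² = 3*c)
(142 + 438)*(B(21) + ((-1 + 5)*F(-3) - 10)) = (142 + 438)*(3*21 + ((-1 + 5)*5 - 10)) = 580*(63 + (4*5 - 10)) = 580*(63 + (20 - 10)) = 580*(63 + 10) = 580*73 = 42340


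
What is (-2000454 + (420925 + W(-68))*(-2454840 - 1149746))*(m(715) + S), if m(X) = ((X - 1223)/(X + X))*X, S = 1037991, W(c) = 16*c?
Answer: -1570449506136885832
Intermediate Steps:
m(X) = -1223/2 + X/2 (m(X) = ((-1223 + X)/((2*X)))*X = ((-1223 + X)*(1/(2*X)))*X = ((-1223 + X)/(2*X))*X = -1223/2 + X/2)
(-2000454 + (420925 + W(-68))*(-2454840 - 1149746))*(m(715) + S) = (-2000454 + (420925 + 16*(-68))*(-2454840 - 1149746))*((-1223/2 + (½)*715) + 1037991) = (-2000454 + (420925 - 1088)*(-3604586))*((-1223/2 + 715/2) + 1037991) = (-2000454 + 419837*(-3604586))*(-254 + 1037991) = (-2000454 - 1513338572482)*1037737 = -1513340572936*1037737 = -1570449506136885832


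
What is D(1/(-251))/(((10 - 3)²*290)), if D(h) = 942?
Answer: 471/7105 ≈ 0.066291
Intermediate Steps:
D(1/(-251))/(((10 - 3)²*290)) = 942/(((10 - 3)²*290)) = 942/((7²*290)) = 942/((49*290)) = 942/14210 = 942*(1/14210) = 471/7105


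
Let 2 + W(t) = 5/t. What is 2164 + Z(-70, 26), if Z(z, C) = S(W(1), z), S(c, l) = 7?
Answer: 2171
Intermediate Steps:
W(t) = -2 + 5/t
Z(z, C) = 7
2164 + Z(-70, 26) = 2164 + 7 = 2171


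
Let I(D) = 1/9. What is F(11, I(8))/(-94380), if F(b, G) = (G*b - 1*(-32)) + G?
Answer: -5/14157 ≈ -0.00035318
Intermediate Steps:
I(D) = ⅑
F(b, G) = 32 + G + G*b (F(b, G) = (G*b + 32) + G = (32 + G*b) + G = 32 + G + G*b)
F(11, I(8))/(-94380) = (32 + ⅑ + (⅑)*11)/(-94380) = (32 + ⅑ + 11/9)*(-1/94380) = (100/3)*(-1/94380) = -5/14157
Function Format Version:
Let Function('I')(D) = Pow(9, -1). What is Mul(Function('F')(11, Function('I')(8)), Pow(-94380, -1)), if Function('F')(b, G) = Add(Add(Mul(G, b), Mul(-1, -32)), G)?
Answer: Rational(-5, 14157) ≈ -0.00035318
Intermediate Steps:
Function('I')(D) = Rational(1, 9)
Function('F')(b, G) = Add(32, G, Mul(G, b)) (Function('F')(b, G) = Add(Add(Mul(G, b), 32), G) = Add(Add(32, Mul(G, b)), G) = Add(32, G, Mul(G, b)))
Mul(Function('F')(11, Function('I')(8)), Pow(-94380, -1)) = Mul(Add(32, Rational(1, 9), Mul(Rational(1, 9), 11)), Pow(-94380, -1)) = Mul(Add(32, Rational(1, 9), Rational(11, 9)), Rational(-1, 94380)) = Mul(Rational(100, 3), Rational(-1, 94380)) = Rational(-5, 14157)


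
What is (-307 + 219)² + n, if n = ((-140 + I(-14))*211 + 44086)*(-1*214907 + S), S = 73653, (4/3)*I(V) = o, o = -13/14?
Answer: -56949652737/28 ≈ -2.0339e+9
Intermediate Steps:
o = -13/14 (o = -13*1/14 = -13/14 ≈ -0.92857)
I(V) = -39/56 (I(V) = (¾)*(-13/14) = -39/56)
n = -56949869569/28 (n = ((-140 - 39/56)*211 + 44086)*(-1*214907 + 73653) = (-7879/56*211 + 44086)*(-214907 + 73653) = (-1662469/56 + 44086)*(-141254) = (806347/56)*(-141254) = -56949869569/28 ≈ -2.0339e+9)
(-307 + 219)² + n = (-307 + 219)² - 56949869569/28 = (-88)² - 56949869569/28 = 7744 - 56949869569/28 = -56949652737/28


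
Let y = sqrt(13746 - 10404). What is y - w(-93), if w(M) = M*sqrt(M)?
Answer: sqrt(3342) + 93*I*sqrt(93) ≈ 57.81 + 896.86*I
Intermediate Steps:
w(M) = M**(3/2)
y = sqrt(3342) ≈ 57.810
y - w(-93) = sqrt(3342) - (-93)**(3/2) = sqrt(3342) - (-93)*I*sqrt(93) = sqrt(3342) + 93*I*sqrt(93)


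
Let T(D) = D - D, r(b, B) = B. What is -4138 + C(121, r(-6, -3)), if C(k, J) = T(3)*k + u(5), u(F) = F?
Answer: -4133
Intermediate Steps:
T(D) = 0
C(k, J) = 5 (C(k, J) = 0*k + 5 = 0 + 5 = 5)
-4138 + C(121, r(-6, -3)) = -4138 + 5 = -4133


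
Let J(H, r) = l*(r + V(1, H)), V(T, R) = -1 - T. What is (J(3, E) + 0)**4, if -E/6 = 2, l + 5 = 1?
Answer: 9834496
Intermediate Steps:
l = -4 (l = -5 + 1 = -4)
E = -12 (E = -6*2 = -12)
J(H, r) = 8 - 4*r (J(H, r) = -4*(r + (-1 - 1*1)) = -4*(r + (-1 - 1)) = -4*(r - 2) = -4*(-2 + r) = 8 - 4*r)
(J(3, E) + 0)**4 = ((8 - 4*(-12)) + 0)**4 = ((8 + 48) + 0)**4 = (56 + 0)**4 = 56**4 = 9834496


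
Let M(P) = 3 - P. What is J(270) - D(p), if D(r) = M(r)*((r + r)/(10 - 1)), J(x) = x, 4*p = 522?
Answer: 7935/2 ≈ 3967.5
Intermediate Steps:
p = 261/2 (p = (1/4)*522 = 261/2 ≈ 130.50)
D(r) = 2*r*(3 - r)/9 (D(r) = (3 - r)*((r + r)/(10 - 1)) = (3 - r)*((2*r)/9) = (3 - r)*((2*r)*(1/9)) = (3 - r)*(2*r/9) = 2*r*(3 - r)/9)
J(270) - D(p) = 270 - 2*261*(3 - 1*261/2)/(9*2) = 270 - 2*261*(3 - 261/2)/(9*2) = 270 - 2*261*(-255)/(9*2*2) = 270 - 1*(-7395/2) = 270 + 7395/2 = 7935/2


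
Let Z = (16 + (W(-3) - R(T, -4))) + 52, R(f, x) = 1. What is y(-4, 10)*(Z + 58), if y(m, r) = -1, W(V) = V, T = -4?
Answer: -122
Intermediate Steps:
Z = 64 (Z = (16 + (-3 - 1*1)) + 52 = (16 + (-3 - 1)) + 52 = (16 - 4) + 52 = 12 + 52 = 64)
y(-4, 10)*(Z + 58) = -(64 + 58) = -1*122 = -122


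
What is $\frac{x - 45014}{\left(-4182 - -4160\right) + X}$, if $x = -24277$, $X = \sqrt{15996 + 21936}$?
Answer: $- \frac{762201}{18724} - \frac{69291 \sqrt{9483}}{18724} \approx -401.08$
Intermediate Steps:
$X = 2 \sqrt{9483}$ ($X = \sqrt{37932} = 2 \sqrt{9483} \approx 194.76$)
$\frac{x - 45014}{\left(-4182 - -4160\right) + X} = \frac{-24277 - 45014}{\left(-4182 - -4160\right) + 2 \sqrt{9483}} = - \frac{69291}{\left(-4182 + 4160\right) + 2 \sqrt{9483}} = - \frac{69291}{-22 + 2 \sqrt{9483}}$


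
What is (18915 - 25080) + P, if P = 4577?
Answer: -1588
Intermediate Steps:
(18915 - 25080) + P = (18915 - 25080) + 4577 = -6165 + 4577 = -1588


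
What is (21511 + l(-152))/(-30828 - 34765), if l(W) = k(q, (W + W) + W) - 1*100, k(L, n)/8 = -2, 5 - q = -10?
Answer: -1945/5963 ≈ -0.32618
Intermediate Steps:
q = 15 (q = 5 - 1*(-10) = 5 + 10 = 15)
k(L, n) = -16 (k(L, n) = 8*(-2) = -16)
l(W) = -116 (l(W) = -16 - 1*100 = -16 - 100 = -116)
(21511 + l(-152))/(-30828 - 34765) = (21511 - 116)/(-30828 - 34765) = 21395/(-65593) = 21395*(-1/65593) = -1945/5963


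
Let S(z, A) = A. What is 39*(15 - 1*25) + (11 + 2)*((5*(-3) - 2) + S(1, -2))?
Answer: -637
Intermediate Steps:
39*(15 - 1*25) + (11 + 2)*((5*(-3) - 2) + S(1, -2)) = 39*(15 - 1*25) + (11 + 2)*((5*(-3) - 2) - 2) = 39*(15 - 25) + 13*((-15 - 2) - 2) = 39*(-10) + 13*(-17 - 2) = -390 + 13*(-19) = -390 - 247 = -637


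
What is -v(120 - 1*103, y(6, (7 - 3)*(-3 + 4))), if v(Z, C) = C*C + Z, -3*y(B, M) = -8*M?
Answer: -1177/9 ≈ -130.78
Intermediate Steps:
y(B, M) = 8*M/3 (y(B, M) = -(-8)*M/3 = 8*M/3)
v(Z, C) = Z + C² (v(Z, C) = C² + Z = Z + C²)
-v(120 - 1*103, y(6, (7 - 3)*(-3 + 4))) = -((120 - 1*103) + (8*((7 - 3)*(-3 + 4))/3)²) = -((120 - 103) + (8*(4*1)/3)²) = -(17 + ((8/3)*4)²) = -(17 + (32/3)²) = -(17 + 1024/9) = -1*1177/9 = -1177/9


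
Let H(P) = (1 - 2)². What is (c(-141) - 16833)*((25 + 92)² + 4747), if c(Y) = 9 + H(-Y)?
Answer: -310148828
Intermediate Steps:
H(P) = 1 (H(P) = (-1)² = 1)
c(Y) = 10 (c(Y) = 9 + 1 = 10)
(c(-141) - 16833)*((25 + 92)² + 4747) = (10 - 16833)*((25 + 92)² + 4747) = -16823*(117² + 4747) = -16823*(13689 + 4747) = -16823*18436 = -310148828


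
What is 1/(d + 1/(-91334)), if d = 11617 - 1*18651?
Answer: -91334/642443357 ≈ -0.00014217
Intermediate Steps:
d = -7034 (d = 11617 - 18651 = -7034)
1/(d + 1/(-91334)) = 1/(-7034 + 1/(-91334)) = 1/(-7034 - 1/91334) = 1/(-642443357/91334) = -91334/642443357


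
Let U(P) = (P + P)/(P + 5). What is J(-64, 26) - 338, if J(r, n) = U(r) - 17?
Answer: -20817/59 ≈ -352.83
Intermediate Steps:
U(P) = 2*P/(5 + P) (U(P) = (2*P)/(5 + P) = 2*P/(5 + P))
J(r, n) = -17 + 2*r/(5 + r) (J(r, n) = 2*r/(5 + r) - 17 = -17 + 2*r/(5 + r))
J(-64, 26) - 338 = 5*(-17 - 3*(-64))/(5 - 64) - 338 = 5*(-17 + 192)/(-59) - 338 = 5*(-1/59)*175 - 338 = -875/59 - 338 = -20817/59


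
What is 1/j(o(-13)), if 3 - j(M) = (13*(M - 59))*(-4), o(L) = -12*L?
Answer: 1/5047 ≈ 0.00019814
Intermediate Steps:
j(M) = -3065 + 52*M (j(M) = 3 - 13*(M - 59)*(-4) = 3 - 13*(-59 + M)*(-4) = 3 - (-767 + 13*M)*(-4) = 3 - (3068 - 52*M) = 3 + (-3068 + 52*M) = -3065 + 52*M)
1/j(o(-13)) = 1/(-3065 + 52*(-12*(-13))) = 1/(-3065 + 52*156) = 1/(-3065 + 8112) = 1/5047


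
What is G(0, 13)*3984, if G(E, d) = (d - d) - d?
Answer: -51792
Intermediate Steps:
G(E, d) = -d (G(E, d) = 0 - d = -d)
G(0, 13)*3984 = -1*13*3984 = -13*3984 = -51792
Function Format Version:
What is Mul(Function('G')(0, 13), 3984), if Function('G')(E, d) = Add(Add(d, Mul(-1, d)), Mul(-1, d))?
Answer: -51792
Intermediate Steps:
Function('G')(E, d) = Mul(-1, d) (Function('G')(E, d) = Add(0, Mul(-1, d)) = Mul(-1, d))
Mul(Function('G')(0, 13), 3984) = Mul(Mul(-1, 13), 3984) = Mul(-13, 3984) = -51792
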